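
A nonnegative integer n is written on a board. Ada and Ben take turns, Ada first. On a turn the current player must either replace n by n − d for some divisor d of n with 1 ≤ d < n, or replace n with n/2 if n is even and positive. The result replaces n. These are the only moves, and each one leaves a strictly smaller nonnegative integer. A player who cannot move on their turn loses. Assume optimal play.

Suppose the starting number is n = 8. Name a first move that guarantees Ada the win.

Label each position W (a win for the player to move) or L (a loss). A position with no legal move is L; any other position is W exactly when some move reaches an L, and L when every move reaches a W.
n=0: no move → L
n=1: no move → L
n=2: W (go to 1, an L position)
n=3: L (sole option 2(W) is W)
n=4: W (go to 3, an L position)
n=5: L (sole option 4(W) is W)
n=6: W (go to 3, an L position)
n=7: L (sole option 6(W) is W)
n=8: W (go to 7, an L position)
From 8, the L positions reachable in one move are: 7.

Move to 7.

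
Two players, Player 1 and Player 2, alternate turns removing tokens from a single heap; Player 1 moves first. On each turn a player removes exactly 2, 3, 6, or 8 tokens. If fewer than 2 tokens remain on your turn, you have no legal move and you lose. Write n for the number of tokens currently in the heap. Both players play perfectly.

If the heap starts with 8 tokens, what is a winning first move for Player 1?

Label each position W (a win for the player to move) or L (a loss). A position with no legal move is L; any other position is W exactly when some move reaches an L, and L when every move reaches a W.
n=0: no move → L
n=1: no move → L
n=2: reaches L-position 0 → W
n=3: reaches L-position 1 → W
n=4: reaches L-position 1 → W
n=5: only reaches 3(W), 2(W), all W → L
n=6: reaches L-position 0 → W
n=7: reaches L-position 5 → W
n=8: reaches L-position 5 → W
From 8, the L positions reachable in one move are: 5, 0. Any move reaching one of these is winning.

Remove 3, leaving 5.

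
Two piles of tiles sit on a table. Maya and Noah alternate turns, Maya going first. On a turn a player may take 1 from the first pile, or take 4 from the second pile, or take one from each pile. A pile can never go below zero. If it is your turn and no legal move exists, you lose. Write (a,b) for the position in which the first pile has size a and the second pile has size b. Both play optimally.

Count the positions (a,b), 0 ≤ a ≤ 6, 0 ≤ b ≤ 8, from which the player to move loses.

28

Label each position W (a win for the player to move) or L (a loss). A position with no legal move is L; any other position is W exactly when some move reaches an L, and L when every move reaches a W.
Every move lowers a or b (never raises either), so fill the grid row by row in increasing a, and left to right within a row: each cell's successors are then already labelled.
      b=0  b=1  b=2  b=3  b=4  b=5  b=6  b=7  b=8
a=0:    L    L    L    L    W    W    W    W    L
a=1:    W    W    W    W    W    L    L    L    W
a=2:    L    L    L    L    W    W    W    W    W
a=3:    W    W    W    W    W    L    L    L    L
a=4:    L    L    L    L    W    W    W    W    W
a=5:    W    W    W    W    W    L    L    L    L
a=6:    L    L    L    L    W    W    W    W    W
Cells with no legal move (terminal, hence L): (0,0), (0,1), (0,2), (0,3).
The remaining L cells, each justified by listing all of its moves:
(0,8): →(0,4)(W) only, which is W, so L
(1,5): →(0,5)(W), (1,1)(W), (0,4)(W) — all W, so L
(1,6): →(0,6)(W), (1,2)(W), (0,5)(W) — all W, so L
(1,7): →(0,7)(W), (1,3)(W), (0,6)(W) — all W, so L
(2,0): →(1,0)(W) only, which is W, so L
(2,1): →(1,1)(W), (1,0)(W) — all W, so L
(2,2): →(1,2)(W), (1,1)(W) — all W, so L
(2,3): →(1,3)(W), (1,2)(W) — all W, so L
(3,5): →(2,5)(W), (3,1)(W), (2,4)(W) — all W, so L
(3,6): →(2,6)(W), (3,2)(W), (2,5)(W) — all W, so L
(3,7): →(2,7)(W), (3,3)(W), (2,6)(W) — all W, so L
(3,8): →(2,8)(W), (3,4)(W), (2,7)(W) — all W, so L
(4,0): →(3,0)(W) only, which is W, so L
(4,1): →(3,1)(W), (3,0)(W) — all W, so L
(4,2): →(3,2)(W), (3,1)(W) — all W, so L
(4,3): →(3,3)(W), (3,2)(W) — all W, so L
(5,5): →(4,5)(W), (5,1)(W), (4,4)(W) — all W, so L
(5,6): →(4,6)(W), (5,2)(W), (4,5)(W) — all W, so L
(5,7): →(4,7)(W), (5,3)(W), (4,6)(W) — all W, so L
(5,8): →(4,8)(W), (5,4)(W), (4,7)(W) — all W, so L
(6,0): →(5,0)(W) only, which is W, so L
(6,1): →(5,1)(W), (5,0)(W) — all W, so L
(6,2): →(5,2)(W), (5,1)(W) — all W, so L
(6,3): →(5,3)(W), (5,2)(W) — all W, so L
Every other cell has at least one move into one of the L cells above, so it is W.
L cells per row: a=0: 5, a=1: 3, a=2: 4, a=3: 4, a=4: 4, a=5: 4, a=6: 4; total 28.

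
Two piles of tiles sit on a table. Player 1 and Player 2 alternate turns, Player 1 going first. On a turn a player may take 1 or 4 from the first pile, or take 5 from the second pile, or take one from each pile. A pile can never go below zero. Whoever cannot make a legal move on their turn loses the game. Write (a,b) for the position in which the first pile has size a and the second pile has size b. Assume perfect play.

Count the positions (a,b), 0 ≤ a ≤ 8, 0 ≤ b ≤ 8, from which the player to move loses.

Positions with no move are L. A position that does have a move is losing for the player to move precisely when every available move leads to a winning position for the opponent. Fill in the labels:
Every move lowers a or b (never raises either), so fill the grid row by row in increasing a, and left to right within a row: each cell's successors are then already labelled.
      b=0  b=1  b=2  b=3  b=4  b=5  b=6  b=7  b=8
a=0:    L    L    L    L    L    W    W    W    W
a=1:    W    W    W    W    W    W    L    L    L
a=2:    L    L    L    L    L    W    W    W    W
a=3:    W    W    W    W    W    W    L    L    L
a=4:    W    W    W    W    W    L    W    W    W
a=5:    L    L    L    L    L    W    W    W    W
a=6:    W    W    W    W    W    W    L    L    L
a=7:    L    L    L    L    L    W    W    W    W
a=8:    W    W    W    W    W    W    L    L    L
Cells with no legal move (terminal, hence L): (0,0), (0,1), (0,2), (0,3), (0,4).
The remaining L cells, each justified by listing all of its moves:
(1,6): only reaches (0,6)(W), (1,1)(W), (0,5)(W), all W → L
(1,7): only reaches (0,7)(W), (1,2)(W), (0,6)(W), all W → L
(1,8): only reaches (0,8)(W), (1,3)(W), (0,7)(W), all W → L
(2,0): only reaches (1,0)(W), which is W → L
(2,1): only reaches (1,1)(W), (1,0)(W), all W → L
(2,2): only reaches (1,2)(W), (1,1)(W), all W → L
(2,3): only reaches (1,3)(W), (1,2)(W), all W → L
(2,4): only reaches (1,4)(W), (1,3)(W), all W → L
(3,6): only reaches (2,6)(W), (3,1)(W), (2,5)(W), all W → L
(3,7): only reaches (2,7)(W), (3,2)(W), (2,6)(W), all W → L
(3,8): only reaches (2,8)(W), (3,3)(W), (2,7)(W), all W → L
(4,5): only reaches (3,5)(W), (0,5)(W), (4,0)(W), (3,4)(W), all W → L
(5,0): only reaches (4,0)(W), (1,0)(W), all W → L
(5,1): only reaches (4,1)(W), (1,1)(W), (4,0)(W), all W → L
(5,2): only reaches (4,2)(W), (1,2)(W), (4,1)(W), all W → L
(5,3): only reaches (4,3)(W), (1,3)(W), (4,2)(W), all W → L
(5,4): only reaches (4,4)(W), (1,4)(W), (4,3)(W), all W → L
(6,6): only reaches (5,6)(W), (2,6)(W), (6,1)(W), (5,5)(W), all W → L
(6,7): only reaches (5,7)(W), (2,7)(W), (6,2)(W), (5,6)(W), all W → L
(6,8): only reaches (5,8)(W), (2,8)(W), (6,3)(W), (5,7)(W), all W → L
(7,0): only reaches (6,0)(W), (3,0)(W), all W → L
(7,1): only reaches (6,1)(W), (3,1)(W), (6,0)(W), all W → L
(7,2): only reaches (6,2)(W), (3,2)(W), (6,1)(W), all W → L
(7,3): only reaches (6,3)(W), (3,3)(W), (6,2)(W), all W → L
(7,4): only reaches (6,4)(W), (3,4)(W), (6,3)(W), all W → L
(8,6): only reaches (7,6)(W), (4,6)(W), (8,1)(W), (7,5)(W), all W → L
(8,7): only reaches (7,7)(W), (4,7)(W), (8,2)(W), (7,6)(W), all W → L
(8,8): only reaches (7,8)(W), (4,8)(W), (8,3)(W), (7,7)(W), all W → L
Every other cell has at least one move into one of the L cells above, so it is W.
L cells per row: a=0: 5, a=1: 3, a=2: 5, a=3: 3, a=4: 1, a=5: 5, a=6: 3, a=7: 5, a=8: 3; total 33.

33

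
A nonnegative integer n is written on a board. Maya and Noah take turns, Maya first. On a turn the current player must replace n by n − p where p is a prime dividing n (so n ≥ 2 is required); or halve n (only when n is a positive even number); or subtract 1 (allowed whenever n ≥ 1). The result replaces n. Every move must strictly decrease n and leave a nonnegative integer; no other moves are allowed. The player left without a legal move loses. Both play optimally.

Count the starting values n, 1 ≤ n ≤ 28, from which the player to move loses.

Positions with no move are L. A position that does have a move is losing for the player to move precisely when every available move leads to a winning position for the opponent. Fill in the labels:
n=0: no move → L
n=1: →0(L), so W
n=2: →0(L), so W
n=3: →0(L), so W
n=4: →2(W), 3(W) — all W, so L
n=5: →0(L), so W
n=6: →4(L), so W
n=7: →0(L), so W
n=8: →4(L), so W
n=9: →6(W), 8(W) — all W, so L
n=10: →9(L), so W
n=11: →0(L), so W
n=12: →9(L), so W
n=13: →0(L), so W
n=14: →7(W), 12(W), 13(W) — all W, so L
n=15: →14(L), so W
n=16: →14(L), so W
n=17: →0(L), so W
n=18: →9(L), so W
n=19: →0(L), so W
n=20: →10(W), 15(W), 18(W), 19(W) — all W, so L
n=21: →14(L), so W
n=22: →20(L), so W
n=23: →0(L), so W
n=24: →12(W), 21(W), 22(W), 23(W) — all W, so L
n=25: →20(L), so W
n=26: →24(L), so W
n=27: →24(L), so W
n=28: →14(L), so W
L entries with 1 ≤ n ≤ 28 (n=0 is outside the asked range and is not counted): n = 4, 9, 14, 20, 24; that makes 5.

5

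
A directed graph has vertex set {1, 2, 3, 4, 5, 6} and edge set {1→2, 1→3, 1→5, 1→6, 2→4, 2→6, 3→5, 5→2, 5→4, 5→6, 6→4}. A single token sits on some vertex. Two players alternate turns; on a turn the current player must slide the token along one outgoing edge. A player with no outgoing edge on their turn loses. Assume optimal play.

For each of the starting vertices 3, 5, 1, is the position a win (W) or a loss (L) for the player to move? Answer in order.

3: L, 5: W, 1: W

Positions with no move are L. A position that does have a move is losing for the player to move precisely when every available move leads to a winning position for the opponent. Fill in the labels:
Every edge goes from a vertex to one that appears earlier in the order 4, 6, 2, 5, 3, 1, so processing vertices in that order labels each vertex after all of its successors.
4: no outgoing edge → L
6: can move to 4, which is L ⇒ W
2: can move to 4, which is L ⇒ W
5: can move to 4, which is L ⇒ W
3: the only move is to 5(W), a W ⇒ L
1: can move to 3, which is L ⇒ W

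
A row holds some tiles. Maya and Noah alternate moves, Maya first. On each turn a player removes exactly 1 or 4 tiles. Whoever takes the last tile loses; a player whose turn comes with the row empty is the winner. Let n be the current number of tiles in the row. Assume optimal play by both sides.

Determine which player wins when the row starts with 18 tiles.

Noah wins.

Use the standard recursion: the mover wins at a terminal position; elsewhere, the mover wins exactly when some move hands the opponent an L position.
n=0: no move; the opponent has just taken the last tile and therefore loses → W
n=1: L (sole option 0(W) is W)
n=2: W (go to 1, an L position)
n=3: L (sole option 2(W) is W)
n=4: W (go to 3, an L position)
n=5: W (go to 1, an L position)
n=6: L (options 5(W), 2(W) are all W)
n=7: W (go to 6, an L position)
n=8: L (options 7(W), 4(W) are all W)
n=9: W (go to 8, an L position)
n=10: W (go to 6, an L position)
n=11: L (options 10(W), 7(W) are all W)
n=12: W (go to 11, an L position)
n=13: L (options 12(W), 9(W) are all W)
n=14: W (go to 13, an L position)
n=15: W (go to 11, an L position)
n=16: L (options 15(W), 12(W) are all W)
n=17: W (go to 16, an L position)
n=18: L (options 17(W), 14(W) are all W)
The starting position 18 is L: whatever Maya does, the opponent receives a W position.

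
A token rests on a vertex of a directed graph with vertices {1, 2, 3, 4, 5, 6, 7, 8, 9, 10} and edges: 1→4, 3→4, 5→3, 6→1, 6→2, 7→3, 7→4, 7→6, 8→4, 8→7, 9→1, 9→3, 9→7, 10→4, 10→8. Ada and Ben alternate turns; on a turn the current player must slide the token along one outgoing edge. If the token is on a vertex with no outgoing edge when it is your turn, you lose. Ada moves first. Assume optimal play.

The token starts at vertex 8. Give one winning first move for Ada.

Label each position W (a win for the player to move) or L (a loss). A position with no legal move is L; any other position is W exactly when some move reaches an L, and L when every move reaches a W.
Every edge goes from a vertex to one that appears earlier in the order 4, 2, 3, 1, 6, 7, 5, 8, 10, 9, so processing vertices in that order labels each vertex after all of its successors.
4: no outgoing edge → L
2: no outgoing edge → L
3: →4(L), so W
1: →4(L), so W
6: →2(L), so W
7: →4(L), so W
5: →3(W) only, which is W, so L
8: →4(L), so W
10: →4(L), so W
9: →7(W), 1(W), 3(W) — all W, so L
From 8, the L positions reachable in one move are: 4.

Move to 4.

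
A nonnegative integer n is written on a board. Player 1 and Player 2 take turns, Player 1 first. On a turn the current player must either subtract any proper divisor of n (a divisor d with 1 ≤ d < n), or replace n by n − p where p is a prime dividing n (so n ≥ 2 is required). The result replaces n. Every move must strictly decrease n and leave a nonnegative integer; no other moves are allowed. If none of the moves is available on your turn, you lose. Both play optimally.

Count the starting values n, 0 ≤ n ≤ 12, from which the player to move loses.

Work bottom-up. With no move the player to move loses. Otherwise the position is W if at least one move leads to an L position for the opponent, and L if every move leads to a W.
n=0: no move → L
n=1: no move → L
n=2: →0(L), so W
n=3: →0(L), so W
n=4: →2(W), 3(W) — all W, so L
n=5: →0(L), so W
n=6: →4(L), so W
n=7: →0(L), so W
n=8: →4(L), so W
n=9: →6(W), 8(W) — all W, so L
n=10: →9(L), so W
n=11: →0(L), so W
n=12: →9(L), so W
L entries with 0 ≤ n ≤ 12: n = 0, 1, 4, 9; that makes 4.

4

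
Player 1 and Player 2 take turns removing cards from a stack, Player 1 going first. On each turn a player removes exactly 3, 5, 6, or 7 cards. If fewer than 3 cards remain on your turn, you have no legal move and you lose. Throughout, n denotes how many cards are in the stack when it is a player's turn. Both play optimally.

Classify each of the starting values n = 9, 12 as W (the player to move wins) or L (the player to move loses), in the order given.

Positions with no move are L. A position that does have a move is losing for the player to move precisely when every available move leads to a winning position for the opponent. Fill in the labels:
n=0: no move → L
n=1: no move → L
n=2: no move → L
n=3: W (go to 0, an L position)
n=4: W (go to 1, an L position)
n=5: W (go to 2, an L position)
n=6: W (go to 1, an L position)
n=7: W (go to 2, an L position)
n=8: W (go to 2, an L position)
n=9: W (go to 2, an L position)
n=10: L (options 7(W), 5(W), 4(W), 3(W) are all W)
n=11: L (options 8(W), 6(W), 5(W), 4(W) are all W)
n=12: L (options 9(W), 7(W), 6(W), 5(W) are all W)

9: W, 12: L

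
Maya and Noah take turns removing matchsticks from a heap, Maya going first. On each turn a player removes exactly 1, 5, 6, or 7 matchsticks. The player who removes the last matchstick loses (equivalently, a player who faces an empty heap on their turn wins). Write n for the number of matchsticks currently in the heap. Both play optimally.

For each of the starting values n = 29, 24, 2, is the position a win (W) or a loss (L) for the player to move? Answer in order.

29: L, 24: W, 2: W

Compute win/loss labels from the base case upward. A position with no move is W. Any other position is W if it can reach an L in one move, else L.
n=0: no move; the opponent has just taken the last matchstick and therefore loses → W
n=1: the only move is to 0(W), a W ⇒ L
n=2: can move to 1, which is L ⇒ W
n=3: the only move is to 2(W), a W ⇒ L
n=4: can move to 3, which is L ⇒ W
n=5: moves to 4(W), 0(W); every one is W ⇒ L
n=6: can move to 5, which is L ⇒ W
n=7: can move to 1, which is L ⇒ W
n=8: can move to 3, which is L ⇒ W
n=9: can move to 3, which is L ⇒ W
n=10: can move to 5, which is L ⇒ W
n=11: can move to 5, which is L ⇒ W
n=12: can move to 5, which is L ⇒ W
n=13: moves to 12(W), 8(W), 7(W), 6(W); every one is W ⇒ L
n=14: can move to 13, which is L ⇒ W
n=15: moves to 14(W), 10(W), 9(W), 8(W); every one is W ⇒ L
n=16: can move to 15, which is L ⇒ W
n=17: moves to 16(W), 12(W), 11(W), 10(W); every one is W ⇒ L
n=18: can move to 17, which is L ⇒ W
n=19: can move to 13, which is L ⇒ W
n=20: can move to 15, which is L ⇒ W
n=21: can move to 15, which is L ⇒ W
n=22: can move to 17, which is L ⇒ W
n=23: can move to 17, which is L ⇒ W
n=24: can move to 17, which is L ⇒ W
n=25: moves to 24(W), 20(W), 19(W), 18(W); every one is W ⇒ L
n=26: can move to 25, which is L ⇒ W
n=27: moves to 26(W), 22(W), 21(W), 20(W); every one is W ⇒ L
n=28: can move to 27, which is L ⇒ W
n=29: moves to 28(W), 24(W), 23(W), 22(W); every one is W ⇒ L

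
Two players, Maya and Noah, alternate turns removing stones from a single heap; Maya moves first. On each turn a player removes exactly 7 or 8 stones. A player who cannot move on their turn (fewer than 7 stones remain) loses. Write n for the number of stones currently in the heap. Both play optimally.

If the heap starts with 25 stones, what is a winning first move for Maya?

Remove 7, leaving 18.

Work bottom-up. With no move the player to move loses. Otherwise the position is W if at least one move leads to an L position for the opponent, and L if every move leads to a W.
n=0: no move → L
n=1: no move → L
n=2: no move → L
n=3: no move → L
n=4: no move → L
n=5: no move → L
n=6: no move → L
n=7: can move to 0, which is L ⇒ W
n=8: can move to 1, which is L ⇒ W
n=9: can move to 2, which is L ⇒ W
n=10: can move to 3, which is L ⇒ W
n=11: can move to 4, which is L ⇒ W
n=12: can move to 5, which is L ⇒ W
n=13: can move to 6, which is L ⇒ W
n=14: can move to 6, which is L ⇒ W
n=15: moves to 8(W), 7(W); every one is W ⇒ L
n=16: moves to 9(W), 8(W); every one is W ⇒ L
n=17: moves to 10(W), 9(W); every one is W ⇒ L
n=18: moves to 11(W), 10(W); every one is W ⇒ L
n=19: moves to 12(W), 11(W); every one is W ⇒ L
n=20: moves to 13(W), 12(W); every one is W ⇒ L
n=21: moves to 14(W), 13(W); every one is W ⇒ L
n=22: can move to 15, which is L ⇒ W
n=23: can move to 16, which is L ⇒ W
n=24: can move to 17, which is L ⇒ W
n=25: can move to 18, which is L ⇒ W
From 25, the L positions reachable in one move are: 18, 17. Any move reaching one of these is winning.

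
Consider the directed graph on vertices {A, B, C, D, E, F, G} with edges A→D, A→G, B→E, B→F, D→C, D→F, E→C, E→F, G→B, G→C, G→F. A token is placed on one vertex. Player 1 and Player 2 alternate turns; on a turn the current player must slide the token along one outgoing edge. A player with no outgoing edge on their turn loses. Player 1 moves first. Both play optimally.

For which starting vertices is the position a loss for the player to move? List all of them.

A, C, F

Work bottom-up. With no move the player to move loses. Otherwise the position is W if at least one move leads to an L position for the opponent, and L if every move leads to a W.
Every edge goes from a vertex to one that appears earlier in the order C, F, E, B, G, D, A, so processing vertices in that order labels each vertex after all of its successors.
C: no outgoing edge → L
F: no outgoing edge → L
E: →F(L), so W
B: →F(L), so W
G: →F(L), so W
D: →F(L), so W
A: →D(W), G(W) — all W, so L
The losing starting vertices are exactly the entries labelled L in this table (3 of them).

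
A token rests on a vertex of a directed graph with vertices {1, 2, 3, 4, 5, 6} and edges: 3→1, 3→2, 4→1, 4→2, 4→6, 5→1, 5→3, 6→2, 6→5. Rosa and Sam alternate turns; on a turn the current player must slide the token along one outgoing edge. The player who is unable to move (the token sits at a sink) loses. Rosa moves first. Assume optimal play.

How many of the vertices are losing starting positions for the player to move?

Use the standard recursion: the mover loses at a terminal position; elsewhere, the mover wins exactly when some move hands the opponent an L position.
Every edge goes from a vertex to one that appears earlier in the order 2, 1, 3, 5, 6, 4, so processing vertices in that order labels each vertex after all of its successors.
2: no outgoing edge → L
1: no outgoing edge → L
3: can move to 1, which is L ⇒ W
5: can move to 1, which is L ⇒ W
6: can move to 2, which is L ⇒ W
4: can move to 1, which is L ⇒ W
The L vertices are 1, 2; that is 2 in all.

2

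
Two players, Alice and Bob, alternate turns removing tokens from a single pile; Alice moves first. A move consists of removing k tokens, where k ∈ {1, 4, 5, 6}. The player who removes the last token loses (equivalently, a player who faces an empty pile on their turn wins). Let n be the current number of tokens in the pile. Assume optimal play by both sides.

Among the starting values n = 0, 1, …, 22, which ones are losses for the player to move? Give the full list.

1, 3, 10, 12, 19, 21

Label each position W (a win for the player to move) or L (a loss). A position with no legal move is W; any other position is W exactly when some move reaches an L, and L when every move reaches a W.
n=0: no move; the opponent has just taken the last token and therefore loses → W
n=1: L (sole option 0(W) is W)
n=2: W (go to 1, an L position)
n=3: L (sole option 2(W) is W)
n=4: W (go to 3, an L position)
n=5: W (go to 1, an L position)
n=6: W (go to 1, an L position)
n=7: W (go to 3, an L position)
n=8: W (go to 3, an L position)
n=9: W (go to 3, an L position)
n=10: L (options 9(W), 6(W), 5(W), 4(W) are all W)
n=11: W (go to 10, an L position)
n=12: L (options 11(W), 8(W), 7(W), 6(W) are all W)
n=13: W (go to 12, an L position)
n=14: W (go to 10, an L position)
n=15: W (go to 10, an L position)
n=16: W (go to 12, an L position)
n=17: W (go to 12, an L position)
n=18: W (go to 12, an L position)
n=19: L (options 18(W), 15(W), 14(W), 13(W) are all W)
n=20: W (go to 19, an L position)
n=21: L (options 20(W), 17(W), 16(W), 15(W) are all W)
n=22: W (go to 21, an L position)
Reading off the rows marked L gives the requested list; there are 6 such values of n.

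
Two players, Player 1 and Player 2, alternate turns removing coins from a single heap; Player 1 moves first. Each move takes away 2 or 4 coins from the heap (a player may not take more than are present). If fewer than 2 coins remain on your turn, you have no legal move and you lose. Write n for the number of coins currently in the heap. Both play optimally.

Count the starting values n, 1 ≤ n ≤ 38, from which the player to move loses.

Classify positions by backward induction: terminal positions (no move available) are L. From any other position, the mover wins iff some move reaches an L.
n=0: no move → L
n=1: no move → L
n=2: reaches L-position 0 → W
n=3: reaches L-position 1 → W
n=4: reaches L-position 0 → W
n=5: reaches L-position 1 → W
n=6: only reaches 4(W), 2(W), all W → L
n=7: only reaches 5(W), 3(W), all W → L
n=8: reaches L-position 6 → W
n=9: reaches L-position 7 → W
n=10: reaches L-position 6 → W
n=11: reaches L-position 7 → W
n=12: only reaches 10(W), 8(W), all W → L
n=13: only reaches 11(W), 9(W), all W → L
n=14: reaches L-position 12 → W
n=15: reaches L-position 13 → W
n=16: reaches L-position 12 → W
n=17: reaches L-position 13 → W
n=18: only reaches 16(W), 14(W), all W → L
n=19: only reaches 17(W), 15(W), all W → L
n=20: reaches L-position 18 → W
n=21: reaches L-position 19 → W
n=22: reaches L-position 18 → W
n=23: reaches L-position 19 → W
n=24: only reaches 22(W), 20(W), all W → L
n=25: only reaches 23(W), 21(W), all W → L
n=26: reaches L-position 24 → W
n=27: reaches L-position 25 → W
n=28: reaches L-position 24 → W
n=29: reaches L-position 25 → W
n=30: only reaches 28(W), 26(W), all W → L
n=31: only reaches 29(W), 27(W), all W → L
n=32: reaches L-position 30 → W
n=33: reaches L-position 31 → W
n=34: reaches L-position 30 → W
n=35: reaches L-position 31 → W
n=36: only reaches 34(W), 32(W), all W → L
n=37: only reaches 35(W), 33(W), all W → L
n=38: reaches L-position 36 → W
L entries with 1 ≤ n ≤ 38 (n=0 is outside the asked range and is not counted): n = 1, 6, 7, 12, 13, 18, 19, 24, 25, 30, 31, 36, 37; that makes 13.

13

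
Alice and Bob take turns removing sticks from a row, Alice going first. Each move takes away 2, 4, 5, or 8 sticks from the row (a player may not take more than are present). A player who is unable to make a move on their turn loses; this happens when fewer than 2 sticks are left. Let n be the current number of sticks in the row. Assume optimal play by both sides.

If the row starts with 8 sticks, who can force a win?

Alice wins.

Classify positions by backward induction: terminal positions (no move available) are L. From any other position, the mover wins iff some move reaches an L.
n=0: no move → L
n=1: no move → L
n=2: →0(L), so W
n=3: →1(L), so W
n=4: →0(L), so W
n=5: →1(L), so W
n=6: →1(L), so W
n=7: →5(W), 3(W), 2(W) — all W, so L
n=8: →0(L), so W
The starting position 8 is W: Alice should remove 8, leaving 0, handing over an L position.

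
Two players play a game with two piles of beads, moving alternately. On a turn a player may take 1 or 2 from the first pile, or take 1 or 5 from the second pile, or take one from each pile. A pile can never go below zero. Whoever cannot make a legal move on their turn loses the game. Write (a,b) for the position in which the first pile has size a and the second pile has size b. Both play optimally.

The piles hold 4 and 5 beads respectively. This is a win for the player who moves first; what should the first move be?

Move to (2,5).

Compute win/loss labels from the base case upward. A position with no move is L. Any other position is W if it can reach an L in one move, else L.
No move ever increases a pile, so every position that can arise here has a ≤ 4 and b ≤ 5; it is enough to label the cells with 0 ≤ a ≤ 4 and 0 ≤ b ≤ 5.
Every move lowers a or b (never raises either), so fill the grid row by row in increasing a, and left to right within a row: each cell's successors are then already labelled.
      b=0  b=1  b=2  b=3  b=4  b=5
a=0:    L    W    L    W    L    W
a=1:    W    W    W    W    W    W
a=2:    W    L    W    L    W    L
a=3:    L    W    W    W    W    W
a=4:    W    W    L    W    L    W
Cells with no legal move (terminal, hence L): (0,0).
The remaining L cells, each justified by listing all of its moves:
(0,2): only reaches (0,1)(W), which is W → L
(0,4): only reaches (0,3)(W), which is W → L
(2,1): only reaches (1,1)(W), (0,1)(W), (2,0)(W), (1,0)(W), all W → L
(2,3): only reaches (1,3)(W), (0,3)(W), (2,2)(W), (1,2)(W), all W → L
(2,5): only reaches (1,5)(W), (0,5)(W), (2,4)(W), (2,0)(W), (1,4)(W), all W → L
(3,0): only reaches (2,0)(W), (1,0)(W), all W → L
(4,2): only reaches (3,2)(W), (2,2)(W), (4,1)(W), (3,1)(W), all W → L
(4,4): only reaches (3,4)(W), (2,4)(W), (4,3)(W), (3,3)(W), all W → L
Every other cell has at least one move into one of the L cells above, so it is W.
From (4,5), the L positions reachable in one move are: (2,5), (4,4). Any move reaching one of these is winning.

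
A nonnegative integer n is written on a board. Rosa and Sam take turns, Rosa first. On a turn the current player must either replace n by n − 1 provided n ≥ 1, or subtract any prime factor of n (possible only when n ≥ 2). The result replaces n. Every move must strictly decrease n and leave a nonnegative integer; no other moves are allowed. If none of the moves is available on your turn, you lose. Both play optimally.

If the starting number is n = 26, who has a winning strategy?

Build the W/L table. Terminal = L. A non-terminal position is W if it has a move to some L; otherwise it is L.
n=0: no move → L
n=1: can move to 0, which is L ⇒ W
n=2: can move to 0, which is L ⇒ W
n=3: can move to 0, which is L ⇒ W
n=4: moves to 2(W), 3(W); every one is W ⇒ L
n=5: can move to 0, which is L ⇒ W
n=6: can move to 4, which is L ⇒ W
n=7: can move to 0, which is L ⇒ W
n=8: moves to 6(W), 7(W); every one is W ⇒ L
n=9: can move to 8, which is L ⇒ W
n=10: can move to 8, which is L ⇒ W
n=11: can move to 0, which is L ⇒ W
n=12: moves to 9(W), 10(W), 11(W); every one is W ⇒ L
n=13: can move to 0, which is L ⇒ W
n=14: can move to 12, which is L ⇒ W
n=15: can move to 12, which is L ⇒ W
n=16: moves to 14(W), 15(W); every one is W ⇒ L
n=17: can move to 0, which is L ⇒ W
n=18: can move to 16, which is L ⇒ W
n=19: can move to 0, which is L ⇒ W
n=20: moves to 15(W), 18(W), 19(W); every one is W ⇒ L
n=21: can move to 20, which is L ⇒ W
n=22: can move to 20, which is L ⇒ W
n=23: can move to 0, which is L ⇒ W
n=24: moves to 21(W), 22(W), 23(W); every one is W ⇒ L
n=25: can move to 20, which is L ⇒ W
n=26: can move to 24, which is L ⇒ W
From 26 Rosa can move to 24, reaching an L position.

Rosa wins.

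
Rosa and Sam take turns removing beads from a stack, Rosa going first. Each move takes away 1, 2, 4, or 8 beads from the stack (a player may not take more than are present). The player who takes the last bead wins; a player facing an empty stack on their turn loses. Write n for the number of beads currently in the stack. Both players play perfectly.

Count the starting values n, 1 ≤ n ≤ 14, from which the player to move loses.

Positions with no move are L. A position that does have a move is losing for the player to move precisely when every available move leads to a winning position for the opponent. Fill in the labels:
n=0: no move → L
n=1: →0(L), so W
n=2: →0(L), so W
n=3: →2(W), 1(W) — all W, so L
n=4: →3(L), so W
n=5: →3(L), so W
n=6: →5(W), 4(W), 2(W) — all W, so L
n=7: →6(L), so W
n=8: →6(L), so W
n=9: →8(W), 7(W), 5(W), 1(W) — all W, so L
n=10: →9(L), so W
n=11: →9(L), so W
n=12: →11(W), 10(W), 8(W), 4(W) — all W, so L
n=13: →12(L), so W
n=14: →12(L), so W
L entries with 1 ≤ n ≤ 14 (n=0 is outside the asked range and is not counted): n = 3, 6, 9, 12; that makes 4.

4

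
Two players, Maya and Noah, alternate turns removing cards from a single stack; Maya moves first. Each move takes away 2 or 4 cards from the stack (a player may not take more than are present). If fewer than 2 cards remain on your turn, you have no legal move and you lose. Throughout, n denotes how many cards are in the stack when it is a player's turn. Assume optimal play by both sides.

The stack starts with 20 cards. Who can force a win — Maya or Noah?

Compute win/loss labels from the base case upward. A position with no move is L. Any other position is W if it can reach an L in one move, else L.
n=0: no move → L
n=1: no move → L
n=2: →0(L), so W
n=3: →1(L), so W
n=4: →0(L), so W
n=5: →1(L), so W
n=6: →4(W), 2(W) — all W, so L
n=7: →5(W), 3(W) — all W, so L
n=8: →6(L), so W
n=9: →7(L), so W
n=10: →6(L), so W
n=11: →7(L), so W
n=12: →10(W), 8(W) — all W, so L
n=13: →11(W), 9(W) — all W, so L
n=14: →12(L), so W
n=15: →13(L), so W
n=16: →12(L), so W
n=17: →13(L), so W
n=18: →16(W), 14(W) — all W, so L
n=19: →17(W), 15(W) — all W, so L
n=20: →18(L), so W
From 20 Maya can remove 2, leaving 18, reaching an L position.

Maya wins.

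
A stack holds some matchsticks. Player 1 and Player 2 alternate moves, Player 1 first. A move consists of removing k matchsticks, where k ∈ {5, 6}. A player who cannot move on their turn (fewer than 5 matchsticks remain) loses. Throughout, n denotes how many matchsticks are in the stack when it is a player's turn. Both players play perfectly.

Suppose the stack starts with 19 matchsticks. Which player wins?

Player 1 wins.

Use the standard recursion: the mover loses at a terminal position; elsewhere, the mover wins exactly when some move hands the opponent an L position.
n=0: no move → L
n=1: no move → L
n=2: no move → L
n=3: no move → L
n=4: no move → L
n=5: can move to 0, which is L ⇒ W
n=6: can move to 1, which is L ⇒ W
n=7: can move to 2, which is L ⇒ W
n=8: can move to 3, which is L ⇒ W
n=9: can move to 4, which is L ⇒ W
n=10: can move to 4, which is L ⇒ W
n=11: moves to 6(W), 5(W); every one is W ⇒ L
n=12: moves to 7(W), 6(W); every one is W ⇒ L
n=13: moves to 8(W), 7(W); every one is W ⇒ L
n=14: moves to 9(W), 8(W); every one is W ⇒ L
n=15: moves to 10(W), 9(W); every one is W ⇒ L
n=16: can move to 11, which is L ⇒ W
n=17: can move to 12, which is L ⇒ W
n=18: can move to 13, which is L ⇒ W
n=19: can move to 14, which is L ⇒ W
The starting position 19 is W: Player 1 should remove 5, leaving 14, handing over an L position.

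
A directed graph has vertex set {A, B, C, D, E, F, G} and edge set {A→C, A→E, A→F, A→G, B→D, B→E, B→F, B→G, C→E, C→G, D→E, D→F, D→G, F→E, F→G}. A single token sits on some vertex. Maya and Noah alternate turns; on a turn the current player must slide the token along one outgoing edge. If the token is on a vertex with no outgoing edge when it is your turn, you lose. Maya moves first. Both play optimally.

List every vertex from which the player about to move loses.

E, G

Classify positions by backward induction: terminal positions (no move available) are L. From any other position, the mover wins iff some move reaches an L.
Every edge goes from a vertex to one that appears earlier in the order E, G, F, C, A, D, B, so processing vertices in that order labels each vertex after all of its successors.
E: no outgoing edge → L
G: no outgoing edge → L
F: reaches L-position G → W
C: reaches L-position G → W
A: reaches L-position G → W
D: reaches L-position G → W
B: reaches L-position G → W
The losing starting vertices are exactly the entries labelled L in this table (2 of them).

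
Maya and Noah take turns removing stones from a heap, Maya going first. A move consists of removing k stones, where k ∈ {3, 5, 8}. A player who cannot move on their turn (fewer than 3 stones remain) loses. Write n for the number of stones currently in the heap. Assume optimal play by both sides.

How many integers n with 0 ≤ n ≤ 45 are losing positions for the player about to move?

14

Work bottom-up. With no move the player to move loses. Otherwise the position is W if at least one move leads to an L position for the opponent, and L if every move leads to a W.
n=0: no move → L
n=1: no move → L
n=2: no move → L
n=3: reaches L-position 0 → W
n=4: reaches L-position 1 → W
n=5: reaches L-position 2 → W
n=6: reaches L-position 1 → W
n=7: reaches L-position 2 → W
n=8: reaches L-position 0 → W
n=9: reaches L-position 1 → W
n=10: reaches L-position 2 → W
n=11: only reaches 8(W), 6(W), 3(W), all W → L
n=12: only reaches 9(W), 7(W), 4(W), all W → L
n=13: only reaches 10(W), 8(W), 5(W), all W → L
n=14: reaches L-position 11 → W
n=15: reaches L-position 12 → W
n=16: reaches L-position 13 → W
n=17: reaches L-position 12 → W
n=18: reaches L-position 13 → W
n=19: reaches L-position 11 → W
n=20: reaches L-position 12 → W
n=21: reaches L-position 13 → W
n=22: only reaches 19(W), 17(W), 14(W), all W → L
n=23: only reaches 20(W), 18(W), 15(W), all W → L
n=24: only reaches 21(W), 19(W), 16(W), all W → L
n=25: reaches L-position 22 → W
n=26: reaches L-position 23 → W
n=27: reaches L-position 24 → W
n=28: reaches L-position 23 → W
n=29: reaches L-position 24 → W
n=30: reaches L-position 22 → W
n=31: reaches L-position 23 → W
n=32: reaches L-position 24 → W
n=33: only reaches 30(W), 28(W), 25(W), all W → L
n=34: only reaches 31(W), 29(W), 26(W), all W → L
n=35: only reaches 32(W), 30(W), 27(W), all W → L
n=36: reaches L-position 33 → W
n=37: reaches L-position 34 → W
n=38: reaches L-position 35 → W
n=39: reaches L-position 34 → W
n=40: reaches L-position 35 → W
n=41: reaches L-position 33 → W
n=42: reaches L-position 34 → W
n=43: reaches L-position 35 → W
n=44: only reaches 41(W), 39(W), 36(W), all W → L
n=45: only reaches 42(W), 40(W), 37(W), all W → L
L entries with 0 ≤ n ≤ 45: n = 0, 1, 2, 11, 12, 13, 22, 23, 24, 33, 34, 35, 44, 45; that makes 14.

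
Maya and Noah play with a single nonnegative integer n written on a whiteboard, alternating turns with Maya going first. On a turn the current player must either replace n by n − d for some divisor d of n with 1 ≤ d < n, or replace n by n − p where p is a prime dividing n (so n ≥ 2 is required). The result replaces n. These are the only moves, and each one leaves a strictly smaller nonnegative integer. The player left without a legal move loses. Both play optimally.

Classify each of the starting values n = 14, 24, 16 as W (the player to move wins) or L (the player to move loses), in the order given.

Build the W/L table. Terminal = L. A non-terminal position is W if it has a move to some L; otherwise it is L.
n=0: no move → L
n=1: no move → L
n=2: →0(L), so W
n=3: →0(L), so W
n=4: →2(W), 3(W) — all W, so L
n=5: →0(L), so W
n=6: →4(L), so W
n=7: →0(L), so W
n=8: →4(L), so W
n=9: →6(W), 8(W) — all W, so L
n=10: →9(L), so W
n=11: →0(L), so W
n=12: →9(L), so W
n=13: →0(L), so W
n=14: →7(W), 12(W), 13(W) — all W, so L
n=15: →14(L), so W
n=16: →14(L), so W
n=17: →0(L), so W
n=18: →9(L), so W
n=19: →0(L), so W
n=20: →10(W), 15(W), 16(W), 18(W), 19(W) — all W, so L
n=21: →14(L), so W
n=22: →20(L), so W
n=23: →0(L), so W
n=24: →20(L), so W

14: L, 24: W, 16: W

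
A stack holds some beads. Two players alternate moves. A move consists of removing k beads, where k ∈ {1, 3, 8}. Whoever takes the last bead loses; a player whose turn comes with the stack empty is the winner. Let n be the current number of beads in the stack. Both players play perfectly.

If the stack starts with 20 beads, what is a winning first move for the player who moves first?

Remove 8, leaving 12.

Use the standard recursion: the mover wins at a terminal position; elsewhere, the mover wins exactly when some move hands the opponent an L position.
n=0: no move; the opponent has just taken the last bead and therefore loses → W
n=1: →0(W) only, which is W, so L
n=2: →1(L), so W
n=3: →2(W), 0(W) — all W, so L
n=4: →3(L), so W
n=5: →4(W), 2(W) — all W, so L
n=6: →5(L), so W
n=7: →6(W), 4(W) — all W, so L
n=8: →7(L), so W
n=9: →1(L), so W
n=10: →7(L), so W
n=11: →3(L), so W
n=12: →11(W), 9(W), 4(W) — all W, so L
n=13: →12(L), so W
n=14: →13(W), 11(W), 6(W) — all W, so L
n=15: →14(L), so W
n=16: →15(W), 13(W), 8(W) — all W, so L
n=17: →16(L), so W
n=18: →17(W), 15(W), 10(W) — all W, so L
n=19: →18(L), so W
n=20: →12(L), so W
From 20, the L positions reachable in one move are: 12.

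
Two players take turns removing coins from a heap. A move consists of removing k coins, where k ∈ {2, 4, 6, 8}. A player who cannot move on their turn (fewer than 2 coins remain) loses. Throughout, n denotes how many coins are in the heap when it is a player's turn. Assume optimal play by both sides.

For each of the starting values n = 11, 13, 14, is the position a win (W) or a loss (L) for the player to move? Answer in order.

Work bottom-up. With no move the player to move loses. Otherwise the position is W if at least one move leads to an L position for the opponent, and L if every move leads to a W.
n=0: no move → L
n=1: no move → L
n=2: W (go to 0, an L position)
n=3: W (go to 1, an L position)
n=4: W (go to 0, an L position)
n=5: W (go to 1, an L position)
n=6: W (go to 0, an L position)
n=7: W (go to 1, an L position)
n=8: W (go to 0, an L position)
n=9: W (go to 1, an L position)
n=10: L (options 8(W), 6(W), 4(W), 2(W) are all W)
n=11: L (options 9(W), 7(W), 5(W), 3(W) are all W)
n=12: W (go to 10, an L position)
n=13: W (go to 11, an L position)
n=14: W (go to 10, an L position)

11: L, 13: W, 14: W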